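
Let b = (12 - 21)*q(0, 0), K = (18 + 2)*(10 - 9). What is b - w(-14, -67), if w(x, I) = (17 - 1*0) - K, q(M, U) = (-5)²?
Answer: -222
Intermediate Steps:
q(M, U) = 25
K = 20 (K = 20*1 = 20)
w(x, I) = -3 (w(x, I) = (17 - 1*0) - 1*20 = (17 + 0) - 20 = 17 - 20 = -3)
b = -225 (b = (12 - 21)*25 = -9*25 = -225)
b - w(-14, -67) = -225 - 1*(-3) = -225 + 3 = -222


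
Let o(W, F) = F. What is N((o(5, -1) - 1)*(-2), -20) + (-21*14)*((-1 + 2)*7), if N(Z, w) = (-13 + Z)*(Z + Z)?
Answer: -2130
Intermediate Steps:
N(Z, w) = 2*Z*(-13 + Z) (N(Z, w) = (-13 + Z)*(2*Z) = 2*Z*(-13 + Z))
N((o(5, -1) - 1)*(-2), -20) + (-21*14)*((-1 + 2)*7) = 2*((-1 - 1)*(-2))*(-13 + (-1 - 1)*(-2)) + (-21*14)*((-1 + 2)*7) = 2*(-2*(-2))*(-13 - 2*(-2)) - 294*7 = 2*4*(-13 + 4) - 294*7 = 2*4*(-9) - 2058 = -72 - 2058 = -2130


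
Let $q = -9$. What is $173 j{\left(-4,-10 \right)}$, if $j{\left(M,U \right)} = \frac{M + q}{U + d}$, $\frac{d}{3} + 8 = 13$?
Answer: $- \frac{2249}{5} \approx -449.8$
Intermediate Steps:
$d = 15$ ($d = -24 + 3 \cdot 13 = -24 + 39 = 15$)
$j{\left(M,U \right)} = \frac{-9 + M}{15 + U}$ ($j{\left(M,U \right)} = \frac{M - 9}{U + 15} = \frac{-9 + M}{15 + U}$)
$173 j{\left(-4,-10 \right)} = 173 \frac{-9 - 4}{15 - 10} = 173 \cdot \frac{1}{5} \left(-13\right) = 173 \left(- \frac{13}{5}\right) = - \frac{2249}{5}$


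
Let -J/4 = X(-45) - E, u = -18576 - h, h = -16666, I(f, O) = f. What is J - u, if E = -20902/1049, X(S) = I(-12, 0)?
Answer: 1970334/1049 ≈ 1878.3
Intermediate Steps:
X(S) = -12
u = -1910 (u = -18576 - 1*(-16666) = -18576 + 16666 = -1910)
E = -20902/1049 (E = -20902*1/1049 = -20902/1049 ≈ -19.926)
J = -33256/1049 (J = -4*(-12 - 1*(-20902/1049)) = -4*(-12 + 20902/1049) = -4*8314/1049 = -33256/1049 ≈ -31.703)
J - u = -33256/1049 - 1*(-1910) = -33256/1049 + 1910 = 1970334/1049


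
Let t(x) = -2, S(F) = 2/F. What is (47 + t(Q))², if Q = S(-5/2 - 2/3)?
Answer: 2025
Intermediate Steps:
Q = -12/19 (Q = 2/(-5/2 - 2/3) = 2/(-5*½ - 2*⅓) = 2/(-5/2 - ⅔) = 2/(-19/6) = 2*(-6/19) = -12/19 ≈ -0.63158)
(47 + t(Q))² = (47 - 2)² = 45² = 2025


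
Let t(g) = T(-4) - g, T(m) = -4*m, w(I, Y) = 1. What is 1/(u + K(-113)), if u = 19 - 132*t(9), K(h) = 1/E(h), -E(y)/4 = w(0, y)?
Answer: -4/3621 ≈ -0.0011047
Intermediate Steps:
E(y) = -4 (E(y) = -4*1 = -4)
t(g) = 16 - g (t(g) = -4*(-4) - g = 16 - g)
K(h) = -¼ (K(h) = 1/(-4) = -¼)
u = -905 (u = 19 - 132*(16 - 1*9) = 19 - 132*(16 - 9) = 19 - 132*7 = 19 - 924 = -905)
1/(u + K(-113)) = 1/(-905 - ¼) = 1/(-3621/4) = -4/3621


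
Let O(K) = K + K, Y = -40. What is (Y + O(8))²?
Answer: 576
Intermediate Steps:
O(K) = 2*K
(Y + O(8))² = (-40 + 2*8)² = (-40 + 16)² = (-24)² = 576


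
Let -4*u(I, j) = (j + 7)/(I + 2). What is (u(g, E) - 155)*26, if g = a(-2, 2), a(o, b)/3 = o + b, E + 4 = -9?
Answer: -8021/2 ≈ -4010.5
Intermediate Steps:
E = -13 (E = -4 - 9 = -13)
a(o, b) = 3*b + 3*o (a(o, b) = 3*(o + b) = 3*(b + o) = 3*b + 3*o)
g = 0 (g = 3*2 + 3*(-2) = 6 - 6 = 0)
u(I, j) = -(7 + j)/(4*(2 + I)) (u(I, j) = -(j + 7)/(4*(I + 2)) = -(7 + j)/(4*(2 + I)))
(u(g, E) - 155)*26 = ((-7 - 1*(-13))/(4*(2 + 0)) - 155)*26 = ((1/4)*(-7 + 13)/2 - 155)*26 = ((1/4)*(1/2)*6 - 155)*26 = (3/4 - 155)*26 = -617/4*26 = -8021/2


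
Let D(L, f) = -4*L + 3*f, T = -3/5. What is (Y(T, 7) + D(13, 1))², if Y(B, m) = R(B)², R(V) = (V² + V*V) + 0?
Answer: 918150601/390625 ≈ 2350.5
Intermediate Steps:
T = -⅗ (T = -3*⅕ = -⅗ ≈ -0.60000)
R(V) = 2*V² (R(V) = (V² + V²) + 0 = 2*V² + 0 = 2*V²)
Y(B, m) = 4*B⁴ (Y(B, m) = (2*B²)² = 4*B⁴)
(Y(T, 7) + D(13, 1))² = (4*(-⅗)⁴ + (-4*13 + 3*1))² = (4*(81/625) + (-52 + 3))² = (324/625 - 49)² = (-30301/625)² = 918150601/390625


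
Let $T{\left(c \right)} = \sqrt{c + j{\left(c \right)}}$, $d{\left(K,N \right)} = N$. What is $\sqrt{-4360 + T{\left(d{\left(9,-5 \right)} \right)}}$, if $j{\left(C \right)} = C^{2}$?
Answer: $\sqrt{-4360 + 2 \sqrt{5}} \approx 65.996 i$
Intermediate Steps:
$T{\left(c \right)} = \sqrt{c + c^{2}}$
$\sqrt{-4360 + T{\left(d{\left(9,-5 \right)} \right)}} = \sqrt{-4360 + \sqrt{- 5 \left(1 - 5\right)}} = \sqrt{-4360 + \sqrt{\left(-5\right) \left(-4\right)}} = \sqrt{-4360 + \sqrt{20}} = \sqrt{-4360 + 2 \sqrt{5}}$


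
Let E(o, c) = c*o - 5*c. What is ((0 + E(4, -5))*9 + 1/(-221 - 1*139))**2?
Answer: 262407601/129600 ≈ 2024.8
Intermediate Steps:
E(o, c) = -5*c + c*o
((0 + E(4, -5))*9 + 1/(-221 - 1*139))**2 = ((0 - 5*(-5 + 4))*9 + 1/(-221 - 1*139))**2 = ((0 - 5*(-1))*9 + 1/(-221 - 139))**2 = ((0 + 5)*9 + 1/(-360))**2 = (5*9 - 1/360)**2 = (45 - 1/360)**2 = (16199/360)**2 = 262407601/129600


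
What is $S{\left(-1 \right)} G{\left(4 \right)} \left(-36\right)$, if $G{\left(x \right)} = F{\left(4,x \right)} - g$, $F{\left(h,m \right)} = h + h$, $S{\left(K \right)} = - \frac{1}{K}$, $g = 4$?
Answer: $-144$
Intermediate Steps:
$F{\left(h,m \right)} = 2 h$
$G{\left(x \right)} = 4$ ($G{\left(x \right)} = 2 \cdot 4 - 4 = 8 - 4 = 4$)
$S{\left(-1 \right)} G{\left(4 \right)} \left(-36\right) = - \frac{1}{-1} \cdot 4 \left(-36\right) = \left(-1\right) \left(-1\right) 4 \left(-36\right) = 1 \cdot 4 \left(-36\right) = 4 \left(-36\right) = -144$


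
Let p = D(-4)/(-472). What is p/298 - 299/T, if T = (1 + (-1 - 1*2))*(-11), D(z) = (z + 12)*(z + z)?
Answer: -2628421/193402 ≈ -13.590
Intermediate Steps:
D(z) = 2*z*(12 + z) (D(z) = (12 + z)*(2*z) = 2*z*(12 + z))
T = 22 (T = (1 + (-1 - 2))*(-11) = (1 - 3)*(-11) = -2*(-11) = 22)
p = 8/59 (p = (2*(-4)*(12 - 4))/(-472) = (2*(-4)*8)*(-1/472) = -64*(-1/472) = 8/59 ≈ 0.13559)
p/298 - 299/T = (8/59)/298 - 299/22 = (8/59)*(1/298) - 299*1/22 = 4/8791 - 299/22 = -2628421/193402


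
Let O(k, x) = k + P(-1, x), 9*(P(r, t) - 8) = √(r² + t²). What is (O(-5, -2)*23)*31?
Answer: 2139 + 713*√5/9 ≈ 2316.1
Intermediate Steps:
P(r, t) = 8 + √(r² + t²)/9
O(k, x) = 8 + k + √(1 + x²)/9 (O(k, x) = k + (8 + √((-1)² + x²)/9) = k + (8 + √(1 + x²)/9) = 8 + k + √(1 + x²)/9)
(O(-5, -2)*23)*31 = ((8 - 5 + √(1 + (-2)²)/9)*23)*31 = ((8 - 5 + √(1 + 4)/9)*23)*31 = ((8 - 5 + √5/9)*23)*31 = ((3 + √5/9)*23)*31 = (69 + 23*√5/9)*31 = 2139 + 713*√5/9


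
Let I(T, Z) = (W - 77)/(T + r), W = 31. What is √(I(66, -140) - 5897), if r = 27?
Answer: I*√51007431/93 ≈ 76.795*I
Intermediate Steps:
I(T, Z) = -46/(27 + T) (I(T, Z) = (31 - 77)/(T + 27) = -46/(27 + T))
√(I(66, -140) - 5897) = √(-46/(27 + 66) - 5897) = √(-46/93 - 5897) = √(-548467/93) = I*√51007431/93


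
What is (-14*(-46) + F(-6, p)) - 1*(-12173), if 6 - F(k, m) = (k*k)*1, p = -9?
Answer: 12787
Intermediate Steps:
F(k, m) = 6 - k² (F(k, m) = 6 - k*k = 6 - k²)
(-14*(-46) + F(-6, p)) - 1*(-12173) = (-14*(-46) + (6 - 1*(-6)²)) - 1*(-12173) = (644 + (6 - 1*36)) + 12173 = (644 + (6 - 36)) + 12173 = (644 - 30) + 12173 = 614 + 12173 = 12787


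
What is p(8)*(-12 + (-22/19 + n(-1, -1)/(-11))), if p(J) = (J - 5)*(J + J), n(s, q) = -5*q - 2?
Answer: -134736/209 ≈ -644.67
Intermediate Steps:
n(s, q) = -2 - 5*q
p(J) = 2*J*(-5 + J) (p(J) = (-5 + J)*(2*J) = 2*J*(-5 + J))
p(8)*(-12 + (-22/19 + n(-1, -1)/(-11))) = (2*8*(-5 + 8))*(-12 + (-22/19 + (-2 - 5*(-1))/(-11))) = (2*8*3)*(-12 + (-22*1/19 + (-2 + 5)*(-1/11))) = 48*(-12 + (-22/19 + 3*(-1/11))) = 48*(-12 + (-22/19 - 3/11)) = 48*(-12 - 299/209) = 48*(-2807/209) = -134736/209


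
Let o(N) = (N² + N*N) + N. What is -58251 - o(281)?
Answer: -216454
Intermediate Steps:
o(N) = N + 2*N² (o(N) = (N² + N²) + N = 2*N² + N = N + 2*N²)
-58251 - o(281) = -58251 - 281*(1 + 2*281) = -58251 - 281*(1 + 562) = -58251 - 281*563 = -58251 - 1*158203 = -58251 - 158203 = -216454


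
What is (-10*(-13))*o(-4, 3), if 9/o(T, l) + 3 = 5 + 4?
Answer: 195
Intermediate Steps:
o(T, l) = 3/2 (o(T, l) = 9/(-3 + (5 + 4)) = 9/(-3 + 9) = 9/6 = 9*(1/6) = 3/2)
(-10*(-13))*o(-4, 3) = -10*(-13)*(3/2) = 130*(3/2) = 195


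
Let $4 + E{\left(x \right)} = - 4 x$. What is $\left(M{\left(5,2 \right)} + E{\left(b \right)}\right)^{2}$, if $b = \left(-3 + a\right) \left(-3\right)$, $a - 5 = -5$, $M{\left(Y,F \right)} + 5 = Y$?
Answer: $1600$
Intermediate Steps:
$M{\left(Y,F \right)} = -5 + Y$
$a = 0$ ($a = 5 - 5 = 0$)
$b = 9$ ($b = \left(-3 + 0\right) \left(-3\right) = \left(-3\right) \left(-3\right) = 9$)
$E{\left(x \right)} = -4 - 4 x$
$\left(M{\left(5,2 \right)} + E{\left(b \right)}\right)^{2} = \left(\left(-5 + 5\right) - 40\right)^{2} = \left(0 - 40\right)^{2} = \left(-40\right)^{2} = 1600$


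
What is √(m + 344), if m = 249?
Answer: √593 ≈ 24.352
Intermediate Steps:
√(m + 344) = √(249 + 344) = √593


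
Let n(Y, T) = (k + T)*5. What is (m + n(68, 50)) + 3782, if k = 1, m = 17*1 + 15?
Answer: 4069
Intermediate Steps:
m = 32 (m = 17 + 15 = 32)
n(Y, T) = 5 + 5*T (n(Y, T) = (1 + T)*5 = 5 + 5*T)
(m + n(68, 50)) + 3782 = (32 + (5 + 5*50)) + 3782 = (32 + (5 + 250)) + 3782 = (32 + 255) + 3782 = 287 + 3782 = 4069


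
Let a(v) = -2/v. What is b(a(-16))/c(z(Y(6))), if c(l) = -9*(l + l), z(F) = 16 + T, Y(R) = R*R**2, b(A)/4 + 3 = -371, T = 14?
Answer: 374/135 ≈ 2.7704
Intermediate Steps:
b(A) = -1496 (b(A) = -12 + 4*(-371) = -12 - 1484 = -1496)
Y(R) = R**3
z(F) = 30 (z(F) = 16 + 14 = 30)
c(l) = -18*l
b(a(-16))/c(z(Y(6))) = -1496/((-18*30)) = -1496/(-540) = -1496*(-1/540) = 374/135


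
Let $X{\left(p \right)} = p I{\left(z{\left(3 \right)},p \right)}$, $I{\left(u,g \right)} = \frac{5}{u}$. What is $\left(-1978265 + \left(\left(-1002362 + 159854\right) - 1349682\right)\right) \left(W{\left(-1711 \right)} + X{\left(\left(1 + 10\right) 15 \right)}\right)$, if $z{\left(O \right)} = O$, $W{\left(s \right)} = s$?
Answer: $5988773380$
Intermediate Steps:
$X{\left(p \right)} = \frac{5 p}{3}$ ($X{\left(p \right)} = p \frac{5}{3} = \frac{5 p}{3}$)
$\left(-1978265 + \left(\left(-1002362 + 159854\right) - 1349682\right)\right) \left(W{\left(-1711 \right)} + X{\left(\left(1 + 10\right) 15 \right)}\right) = \left(-1978265 + \left(\left(-1002362 + 159854\right) - 1349682\right)\right) \left(-1711 + \frac{5 \left(1 + 10\right) 15}{3}\right) = \left(-1978265 - 2192190\right) \left(-1711 + \frac{5 \cdot 11 \cdot 15}{3}\right) = \left(-1978265 - 2192190\right) \left(-1711 + \frac{5}{3} \cdot 165\right) = - 4170455 \left(-1711 + 275\right) = \left(-4170455\right) \left(-1436\right) = 5988773380$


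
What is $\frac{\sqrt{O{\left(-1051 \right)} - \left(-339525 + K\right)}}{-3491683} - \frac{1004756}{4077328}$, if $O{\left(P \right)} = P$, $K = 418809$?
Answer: $- \frac{251189}{1019332} - \frac{i \sqrt{80335}}{3491683} \approx -0.24643 - 8.1174 \cdot 10^{-5} i$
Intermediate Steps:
$\frac{\sqrt{O{\left(-1051 \right)} - \left(-339525 + K\right)}}{-3491683} - \frac{1004756}{4077328} = \frac{\sqrt{-1051 + \left(339525 - 418809\right)}}{-3491683} - \frac{1004756}{4077328} = \sqrt{-1051 + \left(339525 - 418809\right)} \left(- \frac{1}{3491683}\right) - \frac{251189}{1019332} = \sqrt{-1051 - 79284} \left(- \frac{1}{3491683}\right) - \frac{251189}{1019332} = \sqrt{-80335} \left(- \frac{1}{3491683}\right) - \frac{251189}{1019332} = i \sqrt{80335} \left(- \frac{1}{3491683}\right) - \frac{251189}{1019332} = - \frac{i \sqrt{80335}}{3491683} - \frac{251189}{1019332} = - \frac{251189}{1019332} - \frac{i \sqrt{80335}}{3491683}$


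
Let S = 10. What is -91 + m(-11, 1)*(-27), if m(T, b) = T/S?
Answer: -613/10 ≈ -61.300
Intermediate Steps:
m(T, b) = T/10
-91 + m(-11, 1)*(-27) = -91 + ((⅒)*(-11))*(-27) = -91 - 11/10*(-27) = -91 + 297/10 = -613/10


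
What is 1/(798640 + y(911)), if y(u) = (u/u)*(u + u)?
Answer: 1/800462 ≈ 1.2493e-6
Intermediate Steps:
y(u) = 2*u (y(u) = 1*(2*u) = 2*u)
1/(798640 + y(911)) = 1/(798640 + 2*911) = 1/(798640 + 1822) = 1/800462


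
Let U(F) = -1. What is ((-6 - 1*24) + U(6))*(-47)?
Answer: 1457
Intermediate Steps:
((-6 - 1*24) + U(6))*(-47) = ((-6 - 1*24) - 1)*(-47) = ((-6 - 24) - 1)*(-47) = (-30 - 1)*(-47) = -31*(-47) = 1457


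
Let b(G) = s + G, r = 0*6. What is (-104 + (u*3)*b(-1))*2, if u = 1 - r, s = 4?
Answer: -190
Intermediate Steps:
r = 0
b(G) = 4 + G
u = 1 (u = 1 - 1*0 = 1 + 0 = 1)
(-104 + (u*3)*b(-1))*2 = (-104 + (1*3)*(4 - 1))*2 = (-104 + 3*3)*2 = (-104 + 9)*2 = -95*2 = -190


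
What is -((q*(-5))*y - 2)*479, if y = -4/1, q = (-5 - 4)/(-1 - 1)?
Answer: -42152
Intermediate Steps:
q = 9/2 (q = -9/(-2) = -9*(-½) = 9/2 ≈ 4.5000)
y = -4 (y = -4*1 = -4)
-((q*(-5))*y - 2)*479 = -(((9/2)*(-5))*(-4) - 2)*479 = -(-45/2*(-4) - 2)*479 = -(90 - 2)*479 = -1*88*479 = -88*479 = -42152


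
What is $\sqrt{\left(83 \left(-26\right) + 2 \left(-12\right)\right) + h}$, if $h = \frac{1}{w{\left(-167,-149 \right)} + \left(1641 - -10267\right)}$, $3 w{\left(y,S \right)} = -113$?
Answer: $\frac{i \sqrt{2767088619589}}{35611} \approx 46.712 i$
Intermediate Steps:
$w{\left(y,S \right)} = - \frac{113}{3}$ ($w{\left(y,S \right)} = \frac{1}{3} \left(-113\right) = - \frac{113}{3}$)
$h = \frac{3}{35611}$ ($h = \frac{1}{- \frac{113}{3} + \left(1641 - -10267\right)} = \frac{1}{- \frac{113}{3} + \left(1641 + 10267\right)} = \frac{1}{- \frac{113}{3} + 11908} = \frac{1}{\frac{35611}{3}} = \frac{3}{35611} \approx 8.4244 \cdot 10^{-5}$)
$\sqrt{\left(83 \left(-26\right) + 2 \left(-12\right)\right) + h} = \sqrt{\left(83 \left(-26\right) + 2 \left(-12\right)\right) + \frac{3}{35611}} = \sqrt{\left(-2158 - 24\right) + \frac{3}{35611}} = \sqrt{-2182 + \frac{3}{35611}} = \sqrt{- \frac{77703199}{35611}} = \frac{i \sqrt{2767088619589}}{35611}$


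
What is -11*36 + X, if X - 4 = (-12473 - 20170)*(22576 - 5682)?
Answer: -551471234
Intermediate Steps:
X = -551470838 (X = 4 + (-12473 - 20170)*(22576 - 5682) = 4 - 32643*16894 = 4 - 551470842 = -551470838)
-11*36 + X = -11*36 - 551470838 = -396 - 551470838 = -551471234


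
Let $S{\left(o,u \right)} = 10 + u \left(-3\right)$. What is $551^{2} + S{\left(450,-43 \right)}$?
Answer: $303740$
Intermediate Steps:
$S{\left(o,u \right)} = 10 - 3 u$
$551^{2} + S{\left(450,-43 \right)} = 551^{2} + \left(10 - -129\right) = 303601 + \left(10 + 129\right) = 303601 + 139 = 303740$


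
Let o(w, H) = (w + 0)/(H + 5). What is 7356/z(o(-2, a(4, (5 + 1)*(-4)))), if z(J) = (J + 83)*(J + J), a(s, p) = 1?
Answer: -16551/124 ≈ -133.48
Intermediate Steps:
o(w, H) = w/(5 + H)
z(J) = 2*J*(83 + J) (z(J) = (83 + J)*(2*J) = 2*J*(83 + J))
7356/z(o(-2, a(4, (5 + 1)*(-4)))) = 7356/((2*(-2/(5 + 1))*(83 - 2/(5 + 1)))) = 7356/((2*(-2/6)*(83 - 2/6))) = 7356/((2*(-2*1/6)*(83 - 2*1/6))) = 7356/((2*(-1/3)*(83 - 1/3))) = 7356/((2*(-1/3)*(248/3))) = 7356/(-496/9) = 7356*(-9/496) = -16551/124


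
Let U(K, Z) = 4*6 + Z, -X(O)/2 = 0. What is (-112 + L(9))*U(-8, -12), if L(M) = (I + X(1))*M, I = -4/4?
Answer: -1452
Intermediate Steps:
X(O) = 0 (X(O) = -2*0 = 0)
U(K, Z) = 24 + Z
I = -1 (I = -4*¼ = -1)
L(M) = -M (L(M) = (-1 + 0)*M = -M)
(-112 + L(9))*U(-8, -12) = (-112 - 1*9)*(24 - 12) = (-112 - 9)*12 = -121*12 = -1452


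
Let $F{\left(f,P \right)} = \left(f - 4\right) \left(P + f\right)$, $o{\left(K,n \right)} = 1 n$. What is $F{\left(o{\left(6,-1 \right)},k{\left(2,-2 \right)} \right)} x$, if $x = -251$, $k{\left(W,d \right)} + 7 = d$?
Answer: $-12550$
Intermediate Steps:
$k{\left(W,d \right)} = -7 + d$
$o{\left(K,n \right)} = n$
$F{\left(f,P \right)} = \left(-4 + f\right) \left(P + f\right)$
$F{\left(o{\left(6,-1 \right)},k{\left(2,-2 \right)} \right)} x = \left(\left(-1\right)^{2} - 4 \left(-7 - 2\right) - -4 + \left(-7 - 2\right) \left(-1\right)\right) \left(-251\right) = \left(1 - -36 + 4 - -9\right) \left(-251\right) = \left(1 + 36 + 4 + 9\right) \left(-251\right) = 50 \left(-251\right) = -12550$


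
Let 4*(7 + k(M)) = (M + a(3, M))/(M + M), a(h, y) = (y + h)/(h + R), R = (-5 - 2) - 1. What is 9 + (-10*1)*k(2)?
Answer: 627/8 ≈ 78.375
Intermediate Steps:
R = -8 (R = -7 - 1 = -8)
a(h, y) = (h + y)/(-8 + h) (a(h, y) = (y + h)/(h - 8) = (h + y)/(-8 + h))
k(M) = -7 + (-⅗ + 4*M/5)/(8*M) (k(M) = -7 + ((M + (3 + M)/(-8 + 3))/(M + M))/4 = -7 + ((M + (3 + M)/(-5))/((2*M)))/4 = -7 + ((M - (3 + M)/5)*(1/(2*M)))/4 = -7 + ((M + (-⅗ - M/5))*(1/(2*M)))/4 = -7 + ((-⅗ + 4*M/5)*(1/(2*M)))/4 = -7 + ((-⅗ + 4*M/5)/(2*M))/4 = -7 + (-⅗ + 4*M/5)/(8*M))
9 + (-10*1)*k(2) = 9 + (-10*1)*((3/40)*(-1 - 92*2)/2) = 9 - 3*(-1 - 184)/(4*2) = 9 - 3*(-185)/(4*2) = 9 - 10*(-111/16) = 9 + 555/8 = 627/8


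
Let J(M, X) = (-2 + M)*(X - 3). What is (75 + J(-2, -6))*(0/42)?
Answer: 0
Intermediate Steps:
J(M, X) = (-3 + X)*(-2 + M) (J(M, X) = (-2 + M)*(-3 + X) = (-3 + X)*(-2 + M))
(75 + J(-2, -6))*(0/42) = (75 + (6 - 3*(-2) - 2*(-6) - 2*(-6)))*(0/42) = (75 + (6 + 6 + 12 + 12))*(0*(1/42)) = (75 + 36)*0 = 111*0 = 0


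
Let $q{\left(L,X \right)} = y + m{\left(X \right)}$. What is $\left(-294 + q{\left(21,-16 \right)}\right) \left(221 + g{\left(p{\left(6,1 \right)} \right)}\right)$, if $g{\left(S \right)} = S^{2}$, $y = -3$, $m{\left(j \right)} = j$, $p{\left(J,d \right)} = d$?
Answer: $-69486$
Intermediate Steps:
$q{\left(L,X \right)} = -3 + X$
$\left(-294 + q{\left(21,-16 \right)}\right) \left(221 + g{\left(p{\left(6,1 \right)} \right)}\right) = \left(-294 - 19\right) \left(221 + 1^{2}\right) = \left(-294 - 19\right) \left(221 + 1\right) = \left(-313\right) 222 = -69486$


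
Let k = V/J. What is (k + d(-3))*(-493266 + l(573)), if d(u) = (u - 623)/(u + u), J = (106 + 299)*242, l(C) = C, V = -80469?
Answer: -185129230519/3630 ≈ -5.1000e+7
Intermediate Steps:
J = 98010 (J = 405*242 = 98010)
d(u) = (-623 + u)/(2*u) (d(u) = (-623 + u)/((2*u)) = (-623 + u)*(1/(2*u)) = (-623 + u)/(2*u))
k = -8941/10890 (k = -80469/98010 = -80469*1/98010 = -8941/10890 ≈ -0.82103)
(k + d(-3))*(-493266 + l(573)) = (-8941/10890 + (½)*(-623 - 3)/(-3))*(-493266 + 573) = (-8941/10890 + (½)*(-⅓)*(-626))*(-492693) = (-8941/10890 + 313/3)*(-492693) = (1127249/10890)*(-492693) = -185129230519/3630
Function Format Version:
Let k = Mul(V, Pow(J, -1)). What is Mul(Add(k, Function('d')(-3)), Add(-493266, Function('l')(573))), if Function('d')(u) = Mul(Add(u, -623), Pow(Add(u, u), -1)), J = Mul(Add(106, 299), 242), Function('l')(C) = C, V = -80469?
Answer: Rational(-185129230519, 3630) ≈ -5.1000e+7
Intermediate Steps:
J = 98010 (J = Mul(405, 242) = 98010)
Function('d')(u) = Mul(Rational(1, 2), Pow(u, -1), Add(-623, u)) (Function('d')(u) = Mul(Add(-623, u), Pow(Mul(2, u), -1)) = Mul(Add(-623, u), Mul(Rational(1, 2), Pow(u, -1))) = Mul(Rational(1, 2), Pow(u, -1), Add(-623, u)))
k = Rational(-8941, 10890) (k = Mul(-80469, Pow(98010, -1)) = Mul(-80469, Rational(1, 98010)) = Rational(-8941, 10890) ≈ -0.82103)
Mul(Add(k, Function('d')(-3)), Add(-493266, Function('l')(573))) = Mul(Add(Rational(-8941, 10890), Mul(Rational(1, 2), Pow(-3, -1), Add(-623, -3))), Add(-493266, 573)) = Mul(Add(Rational(-8941, 10890), Mul(Rational(1, 2), Rational(-1, 3), -626)), -492693) = Mul(Add(Rational(-8941, 10890), Rational(313, 3)), -492693) = Mul(Rational(1127249, 10890), -492693) = Rational(-185129230519, 3630)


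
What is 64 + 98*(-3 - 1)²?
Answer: 1632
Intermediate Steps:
64 + 98*(-3 - 1)² = 64 + 98*(-4)² = 64 + 98*16 = 64 + 1568 = 1632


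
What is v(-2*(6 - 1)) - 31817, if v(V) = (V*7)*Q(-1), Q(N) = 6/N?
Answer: -31397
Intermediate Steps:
v(V) = -42*V (v(V) = (V*7)*(6/(-1)) = (7*V)*(6*(-1)) = (7*V)*(-6) = -42*V)
v(-2*(6 - 1)) - 31817 = -(-84)*(6 - 1) - 31817 = -(-84)*5 - 31817 = -42*(-10) - 31817 = 420 - 31817 = -31397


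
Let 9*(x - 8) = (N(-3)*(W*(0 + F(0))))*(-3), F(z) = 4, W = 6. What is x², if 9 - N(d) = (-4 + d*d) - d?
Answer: 0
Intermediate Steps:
N(d) = 13 + d - d² (N(d) = 9 - ((-4 + d*d) - d) = 9 - ((-4 + d²) - d) = 9 - (-4 + d² - d) = 9 + (4 + d - d²) = 13 + d - d²)
x = 0 (x = 8 + (((13 - 3 - 1*(-3)²)*(6*(0 + 4)))*(-3))/9 = 8 + (((13 - 3 - 1*9)*(6*4))*(-3))/9 = 8 + (((13 - 3 - 9)*24)*(-3))/9 = 8 + ((1*24)*(-3))/9 = 8 + (24*(-3))/9 = 8 + (⅑)*(-72) = 8 - 8 = 0)
x² = 0² = 0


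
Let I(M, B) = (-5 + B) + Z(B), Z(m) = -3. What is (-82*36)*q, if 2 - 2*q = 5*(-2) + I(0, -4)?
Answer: -35424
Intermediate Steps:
I(M, B) = -8 + B (I(M, B) = (-5 + B) - 3 = -8 + B)
q = 12 (q = 1 - (5*(-2) + (-8 - 4))/2 = 1 - (-10 - 12)/2 = 1 - ½*(-22) = 1 + 11 = 12)
(-82*36)*q = -82*36*12 = -2952*12 = -35424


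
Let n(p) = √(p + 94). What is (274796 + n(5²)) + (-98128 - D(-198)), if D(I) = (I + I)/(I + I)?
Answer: 176667 + √119 ≈ 1.7668e+5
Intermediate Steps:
D(I) = 1 (D(I) = (2*I)/((2*I)) = (2*I)*(1/(2*I)) = 1)
n(p) = √(94 + p)
(274796 + n(5²)) + (-98128 - D(-198)) = (274796 + √(94 + 5²)) + (-98128 - 1*1) = (274796 + √(94 + 25)) + (-98128 - 1) = (274796 + √119) - 98129 = 176667 + √119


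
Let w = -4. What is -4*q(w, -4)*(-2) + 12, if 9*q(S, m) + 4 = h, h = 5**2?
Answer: 92/3 ≈ 30.667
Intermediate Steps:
h = 25
q(S, m) = 7/3 (q(S, m) = -4/9 + (1/9)*25 = -4/9 + 25/9 = 7/3)
-4*q(w, -4)*(-2) + 12 = -28*(-2)/3 + 12 = -4*(-14/3) + 12 = 56/3 + 12 = 92/3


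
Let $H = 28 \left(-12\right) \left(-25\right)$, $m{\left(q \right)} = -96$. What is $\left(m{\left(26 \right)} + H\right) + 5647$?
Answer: $13951$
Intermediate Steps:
$H = 8400$ ($H = \left(-336\right) \left(-25\right) = 8400$)
$\left(m{\left(26 \right)} + H\right) + 5647 = \left(-96 + 8400\right) + 5647 = 8304 + 5647 = 13951$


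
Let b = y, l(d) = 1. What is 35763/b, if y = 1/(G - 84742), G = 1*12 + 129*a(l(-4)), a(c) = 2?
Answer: -3020972136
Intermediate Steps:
G = 270 (G = 1*12 + 129*2 = 12 + 258 = 270)
y = -1/84472 (y = 1/(270 - 84742) = 1/(-84472) = -1/84472 ≈ -1.1838e-5)
b = -1/84472 ≈ -1.1838e-5
35763/b = 35763/(-1/84472) = 35763*(-84472) = -3020972136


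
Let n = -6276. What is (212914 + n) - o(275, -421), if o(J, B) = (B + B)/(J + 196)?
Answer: 97327340/471 ≈ 2.0664e+5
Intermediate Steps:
o(J, B) = 2*B/(196 + J) (o(J, B) = (2*B)/(196 + J) = 2*B/(196 + J))
(212914 + n) - o(275, -421) = (212914 - 6276) - 2*(-421)/(196 + 275) = 206638 - 2*(-421)/471 = 206638 - 1*(-842/471) = 206638 + 842/471 = 97327340/471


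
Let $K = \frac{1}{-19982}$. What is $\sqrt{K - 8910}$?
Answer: $\frac{i \sqrt{3557587706822}}{19982} \approx 94.393 i$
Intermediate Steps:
$K = - \frac{1}{19982} \approx -5.0045 \cdot 10^{-5}$
$\sqrt{K - 8910} = \sqrt{- \frac{1}{19982} - 8910} = \sqrt{- \frac{178039621}{19982}} = \frac{i \sqrt{3557587706822}}{19982}$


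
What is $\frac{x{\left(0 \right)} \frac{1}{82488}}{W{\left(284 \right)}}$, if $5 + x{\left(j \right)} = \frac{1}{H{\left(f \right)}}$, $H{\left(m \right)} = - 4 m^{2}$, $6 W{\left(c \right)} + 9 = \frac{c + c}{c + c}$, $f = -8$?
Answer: $\frac{183}{4022272} \approx 4.5497 \cdot 10^{-5}$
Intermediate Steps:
$W{\left(c \right)} = - \frac{4}{3}$ ($W{\left(c \right)} = - \frac{3}{2} + \frac{\left(c + c\right) \frac{1}{c + c}}{6} = - \frac{3}{2} + \frac{2 c \frac{1}{2 c}}{6} = - \frac{3}{2} + \frac{1}{6} \cdot 1 = - \frac{3}{2} + \frac{1}{6} = - \frac{4}{3}$)
$x{\left(j \right)} = - \frac{1281}{256}$ ($x{\left(j \right)} = -5 + \frac{1}{\left(-4\right) \left(-8\right)^{2}} = -5 + \frac{1}{\left(-4\right) 64} = -5 + \frac{1}{-256} = -5 - \frac{1}{256} = - \frac{1281}{256}$)
$\frac{x{\left(0 \right)} \frac{1}{82488}}{W{\left(284 \right)}} = \frac{\left(- \frac{1281}{256}\right) \frac{1}{82488}}{- \frac{4}{3}} = \left(- \frac{1281}{256}\right) \frac{1}{82488} \left(- \frac{3}{4}\right) = \left(- \frac{61}{1005568}\right) \left(- \frac{3}{4}\right) = \frac{183}{4022272}$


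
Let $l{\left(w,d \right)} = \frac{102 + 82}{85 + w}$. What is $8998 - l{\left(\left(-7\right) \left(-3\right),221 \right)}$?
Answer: $\frac{476802}{53} \approx 8996.3$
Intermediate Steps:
$l{\left(w,d \right)} = \frac{184}{85 + w}$
$8998 - l{\left(\left(-7\right) \left(-3\right),221 \right)} = 8998 - \frac{184}{85 - -21} = 8998 - \frac{184}{85 + 21} = 8998 - \frac{184}{106} = 8998 - 184 \cdot \frac{1}{106} = 8998 - \frac{92}{53} = \frac{476802}{53}$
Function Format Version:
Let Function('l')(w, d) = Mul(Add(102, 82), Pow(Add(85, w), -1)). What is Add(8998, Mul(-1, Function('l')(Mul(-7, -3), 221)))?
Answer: Rational(476802, 53) ≈ 8996.3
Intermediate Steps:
Function('l')(w, d) = Mul(184, Pow(Add(85, w), -1))
Add(8998, Mul(-1, Function('l')(Mul(-7, -3), 221))) = Add(8998, Mul(-1, Mul(184, Pow(Add(85, Mul(-7, -3)), -1)))) = Add(8998, Mul(-1, Mul(184, Pow(Add(85, 21), -1)))) = Add(8998, Mul(-1, Mul(184, Pow(106, -1)))) = Add(8998, Mul(-1, Mul(184, Rational(1, 106)))) = Add(8998, Mul(-1, Rational(92, 53))) = Add(8998, Rational(-92, 53)) = Rational(476802, 53)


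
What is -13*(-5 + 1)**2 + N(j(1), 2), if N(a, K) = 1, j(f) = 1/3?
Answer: -207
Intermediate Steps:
j(f) = 1/3
-13*(-5 + 1)**2 + N(j(1), 2) = -13*(-5 + 1)**2 + 1 = -13*(-4)**2 + 1 = -13*16 + 1 = -208 + 1 = -207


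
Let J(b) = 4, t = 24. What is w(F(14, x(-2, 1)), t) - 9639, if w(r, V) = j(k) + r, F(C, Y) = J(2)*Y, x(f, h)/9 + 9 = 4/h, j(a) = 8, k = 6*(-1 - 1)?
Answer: -9811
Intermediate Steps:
k = -12 (k = 6*(-2) = -12)
x(f, h) = -81 + 36/h (x(f, h) = -81 + 9*(4/h) = -81 + 36/h)
F(C, Y) = 4*Y
w(r, V) = 8 + r
w(F(14, x(-2, 1)), t) - 9639 = (8 + 4*(-81 + 36/1)) - 9639 = (8 + 4*(-81 + 36*1)) - 9639 = (8 + 4*(-81 + 36)) - 9639 = (8 + 4*(-45)) - 9639 = (8 - 180) - 9639 = -172 - 9639 = -9811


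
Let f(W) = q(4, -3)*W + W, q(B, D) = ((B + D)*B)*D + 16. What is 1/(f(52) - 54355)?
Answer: -1/54095 ≈ -1.8486e-5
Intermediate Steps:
q(B, D) = 16 + B*D*(B + D) (q(B, D) = (B*(B + D))*D + 16 = B*D*(B + D) + 16 = 16 + B*D*(B + D))
f(W) = 5*W (f(W) = (16 + 4*(-3)² - 3*4²)*W + W = (16 + 4*9 - 3*16)*W + W = (16 + 36 - 48)*W + W = 4*W + W = 5*W)
1/(f(52) - 54355) = 1/(5*52 - 54355) = 1/(260 - 54355) = 1/(-54095) = -1/54095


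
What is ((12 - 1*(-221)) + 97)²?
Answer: 108900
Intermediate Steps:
((12 - 1*(-221)) + 97)² = ((12 + 221) + 97)² = (233 + 97)² = 330² = 108900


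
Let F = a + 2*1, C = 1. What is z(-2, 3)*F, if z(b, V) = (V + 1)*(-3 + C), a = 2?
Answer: -32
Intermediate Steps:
z(b, V) = -2 - 2*V (z(b, V) = (V + 1)*(-3 + 1) = (1 + V)*(-2) = -2 - 2*V)
F = 4 (F = 2 + 2*1 = 2 + 2 = 4)
z(-2, 3)*F = (-2 - 2*3)*4 = (-2 - 6)*4 = -8*4 = -32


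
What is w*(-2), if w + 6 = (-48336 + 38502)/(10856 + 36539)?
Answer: 588408/47395 ≈ 12.415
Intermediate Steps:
w = -294204/47395 (w = -6 + (-48336 + 38502)/(10856 + 36539) = -6 - 9834/47395 = -294204/47395 ≈ -6.2075)
w*(-2) = -294204/47395*(-2) = 588408/47395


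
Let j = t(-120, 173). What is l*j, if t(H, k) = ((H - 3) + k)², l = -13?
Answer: -32500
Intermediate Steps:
t(H, k) = (-3 + H + k)² (t(H, k) = ((-3 + H) + k)² = (-3 + H + k)²)
j = 2500 (j = (-3 - 120 + 173)² = 50² = 2500)
l*j = -13*2500 = -32500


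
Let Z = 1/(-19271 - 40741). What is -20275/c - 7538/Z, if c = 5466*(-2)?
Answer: 4945313845267/10932 ≈ 4.5237e+8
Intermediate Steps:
c = -10932
Z = -1/60012 (Z = 1/(-60012) = -1/60012 ≈ -1.6663e-5)
-20275/c - 7538/Z = -20275/(-10932) - 7538/(-1/60012) = -20275*(-1/10932) - 7538*(-60012) = 20275/10932 + 452370456 = 4945313845267/10932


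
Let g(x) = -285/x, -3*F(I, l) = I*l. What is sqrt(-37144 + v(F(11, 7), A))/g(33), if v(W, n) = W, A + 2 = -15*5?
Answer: -11*I*sqrt(334527)/285 ≈ -22.324*I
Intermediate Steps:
A = -77 (A = -2 - 15*5 = -2 - 75 = -77)
F(I, l) = -I*l/3
sqrt(-37144 + v(F(11, 7), A))/g(33) = sqrt(-37144 - 1/3*11*7)/((-285/33)) = sqrt(-37144 - 77/3)/((-285*1/33)) = sqrt(-111509/3)/(-95/11) = (I*sqrt(334527)/3)*(-11/95) = -11*I*sqrt(334527)/285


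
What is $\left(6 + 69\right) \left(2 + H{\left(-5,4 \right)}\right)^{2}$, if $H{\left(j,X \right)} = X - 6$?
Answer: $0$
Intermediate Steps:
$H{\left(j,X \right)} = -6 + X$ ($H{\left(j,X \right)} = X - 6 = -6 + X$)
$\left(6 + 69\right) \left(2 + H{\left(-5,4 \right)}\right)^{2} = \left(6 + 69\right) \left(2 + \left(-6 + 4\right)\right)^{2} = 75 \left(2 - 2\right)^{2} = 75 \cdot 0^{2} = 75 \cdot 0 = 0$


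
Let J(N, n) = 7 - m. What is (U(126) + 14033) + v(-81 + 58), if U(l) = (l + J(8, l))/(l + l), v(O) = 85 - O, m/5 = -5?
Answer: 1781845/126 ≈ 14142.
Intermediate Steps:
m = -25 (m = 5*(-5) = -25)
J(N, n) = 32 (J(N, n) = 7 - 1*(-25) = 7 + 25 = 32)
U(l) = (32 + l)/(2*l) (U(l) = (l + 32)/(l + l) = (32 + l)/((2*l)) = (32 + l)*(1/(2*l)) = (32 + l)/(2*l))
(U(126) + 14033) + v(-81 + 58) = ((½)*(32 + 126)/126 + 14033) + (85 - (-81 + 58)) = ((½)*(1/126)*158 + 14033) + (85 - 1*(-23)) = (79/126 + 14033) + (85 + 23) = 1768237/126 + 108 = 1781845/126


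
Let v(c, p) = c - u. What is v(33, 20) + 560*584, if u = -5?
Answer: 327078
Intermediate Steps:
v(c, p) = 5 + c (v(c, p) = c - 1*(-5) = c + 5 = 5 + c)
v(33, 20) + 560*584 = (5 + 33) + 560*584 = 38 + 327040 = 327078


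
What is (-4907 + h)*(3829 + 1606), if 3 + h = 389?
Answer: -24571635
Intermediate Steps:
h = 386 (h = -3 + 389 = 386)
(-4907 + h)*(3829 + 1606) = (-4907 + 386)*(3829 + 1606) = -4521*5435 = -24571635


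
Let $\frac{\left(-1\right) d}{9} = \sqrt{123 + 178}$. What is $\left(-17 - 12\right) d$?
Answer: $261 \sqrt{301} \approx 4528.2$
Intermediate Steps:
$d = - 9 \sqrt{301}$ ($d = - 9 \sqrt{123 + 178} = - 9 \sqrt{301} \approx -156.14$)
$\left(-17 - 12\right) d = \left(-17 - 12\right) \left(- 9 \sqrt{301}\right) = - 29 \left(- 9 \sqrt{301}\right) = 261 \sqrt{301}$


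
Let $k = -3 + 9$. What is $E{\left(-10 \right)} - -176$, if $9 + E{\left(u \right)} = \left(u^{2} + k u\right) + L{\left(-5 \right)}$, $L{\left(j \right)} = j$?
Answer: $202$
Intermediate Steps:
$k = 6$
$E{\left(u \right)} = -14 + u^{2} + 6 u$ ($E{\left(u \right)} = -9 - \left(5 - u^{2} - 6 u\right) = -9 + \left(-5 + u^{2} + 6 u\right) = -14 + u^{2} + 6 u$)
$E{\left(-10 \right)} - -176 = \left(-14 + \left(-10\right)^{2} + 6 \left(-10\right)\right) - -176 = \left(-14 + 100 - 60\right) + 176 = 26 + 176 = 202$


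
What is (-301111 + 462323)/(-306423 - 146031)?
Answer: -80606/226227 ≈ -0.35631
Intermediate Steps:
(-301111 + 462323)/(-306423 - 146031) = 161212/(-452454) = 161212*(-1/452454) = -80606/226227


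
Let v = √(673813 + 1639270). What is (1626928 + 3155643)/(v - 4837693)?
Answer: -23136610248703/23403271249166 - 4782571*√2313083/23403271249166 ≈ -0.98892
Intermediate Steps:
v = √2313083 ≈ 1520.9
(1626928 + 3155643)/(v - 4837693) = (1626928 + 3155643)/(√2313083 - 4837693) = 4782571/(-4837693 + √2313083)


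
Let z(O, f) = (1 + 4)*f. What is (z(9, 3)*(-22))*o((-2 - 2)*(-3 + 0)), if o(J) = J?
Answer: -3960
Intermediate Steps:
z(O, f) = 5*f
(z(9, 3)*(-22))*o((-2 - 2)*(-3 + 0)) = ((5*3)*(-22))*((-2 - 2)*(-3 + 0)) = (15*(-22))*(-4*(-3)) = -330*12 = -3960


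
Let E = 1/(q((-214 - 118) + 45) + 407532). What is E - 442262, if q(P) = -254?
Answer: -180123582835/407278 ≈ -4.4226e+5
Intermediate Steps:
E = 1/407278 (E = 1/(-254 + 407532) = 1/407278 ≈ 2.4553e-6)
E - 442262 = 1/407278 - 442262 = -180123582835/407278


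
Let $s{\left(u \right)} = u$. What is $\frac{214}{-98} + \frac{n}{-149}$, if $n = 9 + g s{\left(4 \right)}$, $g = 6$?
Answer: $- \frac{17560}{7301} \approx -2.4052$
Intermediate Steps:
$n = 33$ ($n = 9 + 6 \cdot 4 = 9 + 24 = 33$)
$\frac{214}{-98} + \frac{n}{-149} = \frac{214}{-98} + \frac{33}{-149} = 214 \left(- \frac{1}{98}\right) + 33 \left(- \frac{1}{149}\right) = - \frac{107}{49} - \frac{33}{149} = - \frac{17560}{7301}$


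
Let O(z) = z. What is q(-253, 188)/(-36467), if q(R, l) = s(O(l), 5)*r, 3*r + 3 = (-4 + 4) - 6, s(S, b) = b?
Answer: 15/36467 ≈ 0.00041133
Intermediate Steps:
r = -3 (r = -1 + ((-4 + 4) - 6)/3 = -1 + (0 - 6)/3 = -1 + (⅓)*(-6) = -1 - 2 = -3)
q(R, l) = -15 (q(R, l) = 5*(-3) = -15)
q(-253, 188)/(-36467) = -15/(-36467) = -15*(-1/36467) = 15/36467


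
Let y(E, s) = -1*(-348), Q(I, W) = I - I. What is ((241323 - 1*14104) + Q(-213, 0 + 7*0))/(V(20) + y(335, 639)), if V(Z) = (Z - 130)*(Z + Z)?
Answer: -227219/4052 ≈ -56.076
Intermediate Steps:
V(Z) = 2*Z*(-130 + Z) (V(Z) = (-130 + Z)*(2*Z) = 2*Z*(-130 + Z))
Q(I, W) = 0
y(E, s) = 348
((241323 - 1*14104) + Q(-213, 0 + 7*0))/(V(20) + y(335, 639)) = ((241323 - 1*14104) + 0)/(2*20*(-130 + 20) + 348) = ((241323 - 14104) + 0)/(2*20*(-110) + 348) = (227219 + 0)/(-4400 + 348) = 227219/(-4052) = 227219*(-1/4052) = -227219/4052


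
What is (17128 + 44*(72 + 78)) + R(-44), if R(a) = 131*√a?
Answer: 23728 + 262*I*√11 ≈ 23728.0 + 868.96*I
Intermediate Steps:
(17128 + 44*(72 + 78)) + R(-44) = (17128 + 44*(72 + 78)) + 131*√(-44) = (17128 + 44*150) + 131*(2*I*√11) = (17128 + 6600) + 262*I*√11 = 23728 + 262*I*√11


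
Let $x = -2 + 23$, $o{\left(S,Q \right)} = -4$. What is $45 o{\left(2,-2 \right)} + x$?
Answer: $-159$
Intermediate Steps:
$x = 21$
$45 o{\left(2,-2 \right)} + x = 45 \left(-4\right) + 21 = -180 + 21 = -159$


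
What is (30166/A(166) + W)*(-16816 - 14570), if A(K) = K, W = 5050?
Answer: -13628836938/83 ≈ -1.6420e+8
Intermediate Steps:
(30166/A(166) + W)*(-16816 - 14570) = (30166/166 + 5050)*(-16816 - 14570) = (30166*(1/166) + 5050)*(-31386) = (15083/83 + 5050)*(-31386) = (434233/83)*(-31386) = -13628836938/83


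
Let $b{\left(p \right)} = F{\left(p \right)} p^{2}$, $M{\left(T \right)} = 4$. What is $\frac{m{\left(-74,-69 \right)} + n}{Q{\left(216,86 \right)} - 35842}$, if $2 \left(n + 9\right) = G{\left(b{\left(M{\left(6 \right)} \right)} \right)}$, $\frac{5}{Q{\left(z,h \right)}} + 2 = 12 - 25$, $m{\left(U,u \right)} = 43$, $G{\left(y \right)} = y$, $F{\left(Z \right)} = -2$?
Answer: $- \frac{54}{107527} \approx -0.0005022$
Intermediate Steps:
$b{\left(p \right)} = - 2 p^{2}$
$Q{\left(z,h \right)} = - \frac{1}{3}$ ($Q{\left(z,h \right)} = \frac{5}{-2 + \left(12 - 25\right)} = \frac{5}{-2 - 13} = \frac{5}{-15} = 5 \left(- \frac{1}{15}\right) = - \frac{1}{3}$)
$n = -25$ ($n = -9 + \frac{\left(-2\right) 4^{2}}{2} = -9 + \frac{\left(-2\right) 16}{2} = -9 + \frac{1}{2} \left(-32\right) = -9 - 16 = -25$)
$\frac{m{\left(-74,-69 \right)} + n}{Q{\left(216,86 \right)} - 35842} = \frac{43 - 25}{- \frac{1}{3} - 35842} = \frac{18}{- \frac{107527}{3}} = 18 \left(- \frac{3}{107527}\right) = - \frac{54}{107527}$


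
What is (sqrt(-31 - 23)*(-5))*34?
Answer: -510*I*sqrt(6) ≈ -1249.2*I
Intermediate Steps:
(sqrt(-31 - 23)*(-5))*34 = (sqrt(-54)*(-5))*34 = ((3*I*sqrt(6))*(-5))*34 = -15*I*sqrt(6)*34 = -510*I*sqrt(6)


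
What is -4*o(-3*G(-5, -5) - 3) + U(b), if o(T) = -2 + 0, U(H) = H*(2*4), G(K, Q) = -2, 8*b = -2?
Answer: 6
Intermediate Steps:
b = -1/4 (b = (1/8)*(-2) = -1/4 ≈ -0.25000)
U(H) = 8*H (U(H) = H*8 = 8*H)
o(T) = -2
-4*o(-3*G(-5, -5) - 3) + U(b) = -4*(-2) + 8*(-1/4) = 8 - 2 = 6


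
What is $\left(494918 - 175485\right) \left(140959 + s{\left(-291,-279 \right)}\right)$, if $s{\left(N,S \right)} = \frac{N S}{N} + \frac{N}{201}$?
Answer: $\frac{3010803922479}{67} \approx 4.4937 \cdot 10^{10}$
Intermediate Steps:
$s{\left(N,S \right)} = S + \frac{N}{201}$ ($s{\left(N,S \right)} = S + N \frac{1}{201} = S + \frac{N}{201}$)
$\left(494918 - 175485\right) \left(140959 + s{\left(-291,-279 \right)}\right) = \left(494918 - 175485\right) \left(140959 + \left(-279 + \frac{1}{201} \left(-291\right)\right)\right) = 319433 \left(140959 - \frac{18790}{67}\right) = 319433 \cdot \frac{9425463}{67} = \frac{3010803922479}{67}$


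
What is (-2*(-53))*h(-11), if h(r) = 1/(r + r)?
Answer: -53/11 ≈ -4.8182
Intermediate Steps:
h(r) = 1/(2*r)
(-2*(-53))*h(-11) = (-2*(-53))*((½)/(-11)) = 106*((½)*(-1/11)) = 106*(-1/22) = -53/11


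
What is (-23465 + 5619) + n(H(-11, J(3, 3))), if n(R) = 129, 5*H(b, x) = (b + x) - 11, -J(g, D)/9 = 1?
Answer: -17717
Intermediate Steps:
J(g, D) = -9 (J(g, D) = -9*1 = -9)
H(b, x) = -11/5 + b/5 + x/5 (H(b, x) = ((b + x) - 11)/5 = (-11 + b + x)/5 = -11/5 + b/5 + x/5)
(-23465 + 5619) + n(H(-11, J(3, 3))) = (-23465 + 5619) + 129 = -17846 + 129 = -17717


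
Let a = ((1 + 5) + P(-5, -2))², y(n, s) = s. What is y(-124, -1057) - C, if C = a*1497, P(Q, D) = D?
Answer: -25009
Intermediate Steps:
a = 16 (a = ((1 + 5) - 2)² = (6 - 2)² = 4² = 16)
C = 23952 (C = 16*1497 = 23952)
y(-124, -1057) - C = -1057 - 1*23952 = -1057 - 23952 = -25009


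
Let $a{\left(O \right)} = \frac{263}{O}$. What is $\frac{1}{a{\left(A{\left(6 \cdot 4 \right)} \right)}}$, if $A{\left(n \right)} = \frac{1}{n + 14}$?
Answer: $\frac{1}{9994} \approx 0.00010006$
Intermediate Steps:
$A{\left(n \right)} = \frac{1}{14 + n}$
$\frac{1}{a{\left(A{\left(6 \cdot 4 \right)} \right)}} = \frac{1}{263 \frac{1}{\frac{1}{14 + 6 \cdot 4}}} = \frac{1}{263 \frac{1}{\frac{1}{14 + 24}}} = \frac{1}{263 \frac{1}{\frac{1}{38}}} = \frac{1}{263 \cdot 38} = \frac{1}{9994}$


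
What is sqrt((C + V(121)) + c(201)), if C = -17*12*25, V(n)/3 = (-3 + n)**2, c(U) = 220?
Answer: 2*sqrt(9223) ≈ 192.07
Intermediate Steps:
V(n) = 3*(-3 + n)**2
C = -5100 (C = -204*25 = -5100)
sqrt((C + V(121)) + c(201)) = sqrt((-5100 + 3*(-3 + 121)**2) + 220) = sqrt((-5100 + 3*118**2) + 220) = sqrt((-5100 + 3*13924) + 220) = sqrt((-5100 + 41772) + 220) = sqrt(36672 + 220) = sqrt(36892) = 2*sqrt(9223)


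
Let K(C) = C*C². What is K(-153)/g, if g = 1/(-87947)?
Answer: 314988952419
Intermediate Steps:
K(C) = C³
g = -1/87947 ≈ -1.1370e-5
K(-153)/g = (-153)³/(-1/87947) = -3581577*(-87947) = 314988952419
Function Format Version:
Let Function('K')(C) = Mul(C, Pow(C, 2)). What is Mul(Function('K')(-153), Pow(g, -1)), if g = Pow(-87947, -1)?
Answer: 314988952419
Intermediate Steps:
Function('K')(C) = Pow(C, 3)
g = Rational(-1, 87947) ≈ -1.1370e-5
Mul(Function('K')(-153), Pow(g, -1)) = Mul(Pow(-153, 3), Pow(Rational(-1, 87947), -1)) = Mul(-3581577, -87947) = 314988952419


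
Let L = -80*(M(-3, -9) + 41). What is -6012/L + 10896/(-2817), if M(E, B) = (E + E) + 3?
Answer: -1349003/713640 ≈ -1.8903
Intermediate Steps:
M(E, B) = 3 + 2*E (M(E, B) = 2*E + 3 = 3 + 2*E)
L = -3040 (L = -80*((3 + 2*(-3)) + 41) = -80*((3 - 6) + 41) = -80*(-3 + 41) = -80*38 = -3040)
-6012/L + 10896/(-2817) = -6012/(-3040) + 10896/(-2817) = -6012*(-1/3040) + 10896*(-1/2817) = 1503/760 - 3632/939 = -1349003/713640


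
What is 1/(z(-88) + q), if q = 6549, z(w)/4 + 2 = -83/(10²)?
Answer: 25/163442 ≈ 0.00015296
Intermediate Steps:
z(w) = -283/25 (z(w) = -8 + 4*(-83/(10²)) = -8 + 4*(-83/100) = -8 - 83/25 = -283/25)
1/(z(-88) + q) = 1/(-283/25 + 6549) = 1/(163442/25) = 25/163442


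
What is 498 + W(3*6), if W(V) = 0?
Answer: 498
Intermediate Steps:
498 + W(3*6) = 498 + 0 = 498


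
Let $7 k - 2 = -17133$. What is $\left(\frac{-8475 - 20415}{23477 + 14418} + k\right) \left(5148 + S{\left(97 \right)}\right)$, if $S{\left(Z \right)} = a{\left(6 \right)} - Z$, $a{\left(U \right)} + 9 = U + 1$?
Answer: $- \frac{59613219405}{4823} \approx -1.236 \cdot 10^{7}$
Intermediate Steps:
$a{\left(U \right)} = -8 + U$ ($a{\left(U \right)} = -9 + \left(U + 1\right) = -9 + \left(1 + U\right) = -8 + U$)
$k = - \frac{17131}{7}$ ($k = \frac{2}{7} + \frac{1}{7} \left(-17133\right) = \frac{2}{7} - \frac{17133}{7} = - \frac{17131}{7} \approx -2447.3$)
$S{\left(Z \right)} = -2 - Z$ ($S{\left(Z \right)} = \left(-8 + 6\right) - Z = -2 - Z$)
$\left(\frac{-8475 - 20415}{23477 + 14418} + k\right) \left(5148 + S{\left(97 \right)}\right) = \left(\frac{-8475 - 20415}{23477 + 14418} - \frac{17131}{7}\right) \left(5148 - 99\right) = \left(- \frac{28890}{37895} - \frac{17131}{7}\right) \left(5148 - 99\right) = \left(\left(-28890\right) \frac{1}{37895} - \frac{17131}{7}\right) \left(5148 - 99\right) = \left(- \frac{5778}{7579} - \frac{17131}{7}\right) 5049 = \left(- \frac{129876295}{53053}\right) 5049 = - \frac{59613219405}{4823}$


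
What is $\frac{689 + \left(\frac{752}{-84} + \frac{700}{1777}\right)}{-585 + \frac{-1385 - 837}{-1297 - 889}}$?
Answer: $- \frac{27753496441}{23819217198} \approx -1.1652$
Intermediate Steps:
$\frac{689 + \left(\frac{752}{-84} + \frac{700}{1777}\right)}{-585 + \frac{-1385 - 837}{-1297 - 889}} = \frac{689 + \left(752 \left(- \frac{1}{84}\right) + 700 \cdot \frac{1}{1777}\right)}{-585 - \frac{2222}{-2186}} = \frac{689 + \left(- \frac{188}{21} + \frac{700}{1777}\right)}{-585 - - \frac{1111}{1093}} = \frac{689 - \frac{319376}{37317}}{-585 + \frac{1111}{1093}} = \frac{25392037}{37317 \left(- \frac{638294}{1093}\right)} = \frac{25392037}{37317} \left(- \frac{1093}{638294}\right) = - \frac{27753496441}{23819217198}$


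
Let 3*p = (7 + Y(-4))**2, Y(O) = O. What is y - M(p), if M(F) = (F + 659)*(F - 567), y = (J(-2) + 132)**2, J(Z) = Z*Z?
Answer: 391864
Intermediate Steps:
J(Z) = Z**2
y = 18496 (y = ((-2)**2 + 132)**2 = (4 + 132)**2 = 136**2 = 18496)
p = 3 (p = (7 - 4)**2/3 = (1/3)*3**2 = (1/3)*9 = 3)
M(F) = (-567 + F)*(659 + F) (M(F) = (659 + F)*(-567 + F) = (-567 + F)*(659 + F))
y - M(p) = 18496 - (-373653 + 3**2 + 92*3) = 18496 - (-373653 + 9 + 276) = 18496 - 1*(-373368) = 18496 + 373368 = 391864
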